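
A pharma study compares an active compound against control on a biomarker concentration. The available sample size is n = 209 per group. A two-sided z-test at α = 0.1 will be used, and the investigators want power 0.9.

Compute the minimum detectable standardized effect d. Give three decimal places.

d ≈ 0.286

Need Φ(δ − 1.645) = 0.9, so δ = 1.645 + 1.282 = 2.926.
(The second rejection-region term Φ(−δ − z_{α/2}) is negligible and dropped.)
δ = d·√(n/2) ⇒ d = δ/√(n/2) = 2.926/√(209/2) = 0.2863.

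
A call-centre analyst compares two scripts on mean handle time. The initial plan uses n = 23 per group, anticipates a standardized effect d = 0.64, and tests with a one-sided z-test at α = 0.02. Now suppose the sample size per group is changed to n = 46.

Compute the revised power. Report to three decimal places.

Power ≈ 0.845

With n = 46 per group: δ = d·√(n/2) = 0.64 × √(46/2) = 3.0693. Critical value z_{0.02} = 2.054.
Revised power = Φ(δ − 2.054) = Φ(1.016) = 0.8451.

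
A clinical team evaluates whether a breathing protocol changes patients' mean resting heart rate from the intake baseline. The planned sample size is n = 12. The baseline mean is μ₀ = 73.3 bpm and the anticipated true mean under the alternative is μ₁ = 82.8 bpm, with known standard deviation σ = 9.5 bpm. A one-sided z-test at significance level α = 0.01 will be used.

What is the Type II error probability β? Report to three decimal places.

β ≈ 0.128

Standardized effect: d = |μ₁ − μ₀| / σ = |82.8 − 73.3| / 9.5 = 1.0000
Noncentrality parameter: λ = d·√n = 1.0000 × √12 = 3.4641
Critical value for a one-sided test at α = 0.01: z_α = 2.326.
Power = Φ(λ − 2.326) = Φ(1.138) = 0.8724.
Type II error: β = 1 − power = 1 − 0.8724 = 0.1276.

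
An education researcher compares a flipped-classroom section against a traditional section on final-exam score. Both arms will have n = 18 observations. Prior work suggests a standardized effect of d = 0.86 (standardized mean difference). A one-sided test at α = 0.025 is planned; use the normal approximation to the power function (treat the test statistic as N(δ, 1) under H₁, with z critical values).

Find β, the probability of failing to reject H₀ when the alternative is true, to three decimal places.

Noncentrality parameter: δ = d·√(n/2) = 0.86 × √(18/2) = 2.5800
One-sided α = 0.025 → critical value z_{0.025} = 1.960.
Power = Φ(δ − 1.960) = Φ(0.620) = 0.7324.
Type II error: β = 1 − power = 1 − 0.7324 = 0.2676.

β ≈ 0.268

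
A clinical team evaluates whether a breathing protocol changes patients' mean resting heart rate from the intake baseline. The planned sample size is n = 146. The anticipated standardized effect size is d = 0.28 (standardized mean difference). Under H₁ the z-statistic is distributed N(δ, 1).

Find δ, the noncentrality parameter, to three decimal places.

δ ≈ 3.383

δ = d·√n = 0.28 × √146 = 3.3833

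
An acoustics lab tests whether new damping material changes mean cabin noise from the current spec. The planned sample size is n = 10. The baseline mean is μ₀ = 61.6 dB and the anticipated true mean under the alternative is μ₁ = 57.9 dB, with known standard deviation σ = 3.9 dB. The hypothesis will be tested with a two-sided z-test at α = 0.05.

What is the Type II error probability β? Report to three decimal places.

Standardized effect: d = |μ₁ − μ₀| / σ = |57.9 − 61.6| / 3.9 = 0.9487
Noncentrality parameter: λ = d·√n = 0.9487 × √10 = 3.0001
Critical value for a two-sided test at α = 0.05: z_{α/2} = 1.960.
Power = Φ(λ − 1.960) + Φ(−λ − 1.960) = Φ(1.040) + Φ(-4.960) = 0.8509 + 0.0000 = 0.8509.
Type II error: β = 1 − power = 1 − 0.8509 = 0.1491.

β ≈ 0.149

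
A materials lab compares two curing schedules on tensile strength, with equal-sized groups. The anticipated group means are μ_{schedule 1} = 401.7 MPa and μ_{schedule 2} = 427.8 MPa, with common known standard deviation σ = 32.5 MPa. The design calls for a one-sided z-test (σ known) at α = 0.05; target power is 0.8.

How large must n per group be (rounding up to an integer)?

n = 20 per group

Standardized effect: d = |μ_{schedule 1} − μ_{schedule 2}| / σ = |401.7 − 427.8| / 32.5 = 0.8031
Set Φ(δ − 1.645) = 0.8; then δ − 1.645 = Φ⁻¹(0.8) = 0.842, giving δ = 2.486.
δ = d·√(n/2) ⇒ n = 2(δ/d)² = 2 × (2.486 / 0.8031)² = 19.17.
Round up to the next whole unit.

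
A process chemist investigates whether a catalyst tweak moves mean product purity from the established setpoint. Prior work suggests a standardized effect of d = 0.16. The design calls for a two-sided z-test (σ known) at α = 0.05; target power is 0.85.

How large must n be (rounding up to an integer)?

n = 351

Set Φ(δ − 1.960) = 0.85; then δ − 1.960 = Φ⁻¹(0.85) = 1.036, giving δ = 2.996.
(For δ > 0 the lower-tail rejection region contributes negligibly to power, so the one-term inversion is standard.)
δ = d·√n ⇒ n = (δ/d)² = (2.996 / 0.16)² = 350.72.
Rounding up, n = 351.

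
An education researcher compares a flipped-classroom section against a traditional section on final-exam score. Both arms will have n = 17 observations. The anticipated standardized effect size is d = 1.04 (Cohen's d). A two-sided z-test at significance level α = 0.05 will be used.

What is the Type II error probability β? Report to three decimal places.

β ≈ 0.142

Noncentrality parameter: δ = d·√(n/2) = 1.04 × √(17/2) = 3.0321
Two-sided α = 0.05 → critical value z_{0.025} = 1.960.
Power = Φ(δ − 1.960) + Φ(−δ − 1.960) = Φ(1.072) + Φ(-4.992) = 0.8582 + 0.0000 = 0.8582.
Type II error: β = 1 − power = 1 − 0.8582 = 0.1418.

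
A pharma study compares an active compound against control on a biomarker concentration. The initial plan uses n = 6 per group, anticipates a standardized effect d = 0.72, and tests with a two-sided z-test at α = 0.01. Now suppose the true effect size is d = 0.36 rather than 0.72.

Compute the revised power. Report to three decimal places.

With d = 0.36: δ = d·√(n/2) = 0.36 × √(6/2) = 0.6235. Critical value z_{0.005} = 2.576.
Revised power = Φ(δ − 2.576) + Φ(−δ − 2.576) = Φ(-1.952) + Φ(-3.199) = 0.0255 + 0.0007 = 0.0261.

Power ≈ 0.026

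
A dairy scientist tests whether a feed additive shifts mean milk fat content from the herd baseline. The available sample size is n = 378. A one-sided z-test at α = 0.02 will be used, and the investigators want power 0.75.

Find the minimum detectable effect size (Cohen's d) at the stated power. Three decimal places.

Need Φ(δ − 2.054) = 0.75, so δ = 2.054 + 0.674 = 2.728.
δ = d·√n ⇒ d = δ/√n = 2.728/√378 = 0.1403.

d ≈ 0.140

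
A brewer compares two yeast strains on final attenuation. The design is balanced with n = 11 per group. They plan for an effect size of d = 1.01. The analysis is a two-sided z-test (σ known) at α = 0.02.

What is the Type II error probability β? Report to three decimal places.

β ≈ 0.483

Noncentrality parameter: δ = d·√(n/2) = 1.01 × √(11/2) = 2.3687
Two-sided α = 0.02 → critical value z_{0.01} = 2.326.
Power = Φ(δ − 2.326) + Φ(−δ − 2.326) = Φ(0.042) + Φ(-4.695) = 0.5169 + 0.0000 = 0.5169.
Type II error: β = 1 − power = 1 − 0.5169 = 0.4831.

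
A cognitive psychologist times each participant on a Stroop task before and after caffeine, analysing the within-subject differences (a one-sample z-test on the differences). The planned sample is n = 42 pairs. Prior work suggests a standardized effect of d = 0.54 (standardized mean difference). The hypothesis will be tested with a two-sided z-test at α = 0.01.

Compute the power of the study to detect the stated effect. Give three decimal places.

Noncentrality parameter: δ = d·√n = 0.54 × √42 = 3.4996
Two-sided α = 0.01 → critical value z_{0.005} = 2.576.
Power = Φ(δ − 2.576) + Φ(−δ − 2.576) = Φ(0.924) + Φ(-6.075) = 0.8222 + 0.0000 = 0.8222.

Power ≈ 0.822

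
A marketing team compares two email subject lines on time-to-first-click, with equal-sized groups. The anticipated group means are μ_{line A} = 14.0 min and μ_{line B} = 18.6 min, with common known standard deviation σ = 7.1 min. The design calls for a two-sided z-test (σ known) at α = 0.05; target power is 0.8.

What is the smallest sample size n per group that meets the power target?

Standardized effect: d = |μ_{line A} − μ_{line B}| / σ = |14.0 − 18.6| / 7.1 = 0.6479
For power 0.8 need Φ(δ − z_{0.025}) = 0.8, so δ = z_{0.025} + z_{0.20} = 1.960 + 0.842 = 2.802.
(Ignoring the negligible lower-tail rejection probability gives the usual closed-form inversion.)
δ = d·√(n/2) ⇒ n = 2(δ/d)² = 2 × (2.802 / 0.6479)² = 37.40.
Rounding up, n = 38 per group.

n = 38 per group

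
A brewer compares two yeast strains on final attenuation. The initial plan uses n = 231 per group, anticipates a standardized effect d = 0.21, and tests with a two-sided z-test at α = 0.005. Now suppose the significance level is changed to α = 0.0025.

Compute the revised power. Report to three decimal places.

δ = d·√(n/2) = 0.21 × √(231/2) = 2.2569 (unchanged). New critical value: z_{0.0013} = 3.023.
Revised power = Φ(δ − 3.023) + Φ(−δ − 3.023) = Φ(-0.766) + Φ(-5.280) = 0.2217 + 0.0000 = 0.2217.

Power ≈ 0.222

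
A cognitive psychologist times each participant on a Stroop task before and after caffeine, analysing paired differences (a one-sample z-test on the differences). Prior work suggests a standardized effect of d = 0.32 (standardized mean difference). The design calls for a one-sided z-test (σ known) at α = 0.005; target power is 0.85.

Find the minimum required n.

n = 128

Set Φ(δ − 2.576) = 0.85; then δ − 2.576 = Φ⁻¹(0.85) = 1.036, giving δ = 3.612.
δ = d·√n ⇒ n = (δ/d)² = (3.612 / 0.32)² = 127.43.
Rounding up, n = 128.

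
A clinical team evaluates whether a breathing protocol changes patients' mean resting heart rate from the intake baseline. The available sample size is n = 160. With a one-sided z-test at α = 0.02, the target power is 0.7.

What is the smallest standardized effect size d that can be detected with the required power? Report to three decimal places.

Need Φ(δ − 2.054) = 0.7, so δ = 2.054 + 0.524 = 2.578.
δ = d·√n ⇒ d = δ/√n = 2.578/√160 = 0.2038.

d ≈ 0.204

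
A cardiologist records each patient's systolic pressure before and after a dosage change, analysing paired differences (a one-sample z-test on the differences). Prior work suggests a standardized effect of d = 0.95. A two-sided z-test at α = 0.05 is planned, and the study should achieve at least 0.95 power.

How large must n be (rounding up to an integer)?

Set Φ(δ − 1.960) = 0.95; then δ − 1.960 = Φ⁻¹(0.95) = 1.645, giving δ = 3.605.
(For δ > 0 the lower-tail rejection region contributes negligibly to power, so the one-term inversion is standard.)
δ = d·√n ⇒ n = (δ/d)² = (3.605 / 0.95)² = 14.40.
Rounding up, n = 15.

n = 15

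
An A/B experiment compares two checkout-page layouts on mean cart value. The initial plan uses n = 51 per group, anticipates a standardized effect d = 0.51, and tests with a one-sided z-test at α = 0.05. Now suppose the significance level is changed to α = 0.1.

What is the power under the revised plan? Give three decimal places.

Power ≈ 0.902

δ = d·√(n/2) = 0.51 × √(51/2) = 2.5754 (unchanged). New critical value: z_{0.1} = 1.282.
Revised power = P(Z > 1.282 − δ) = Φ(1.294) = 0.9021.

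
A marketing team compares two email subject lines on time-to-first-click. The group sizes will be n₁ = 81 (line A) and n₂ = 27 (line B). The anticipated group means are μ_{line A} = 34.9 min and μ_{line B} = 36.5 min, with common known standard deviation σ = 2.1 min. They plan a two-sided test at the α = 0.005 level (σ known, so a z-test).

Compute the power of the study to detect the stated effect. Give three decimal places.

Power ≈ 0.733

Standardized effect: d = |μ_{line A} − μ_{line B}| / σ = |34.9 − 36.5| / 2.1 = 0.7619
Noncentrality parameter: δ = d / √(1/n₁ + 1/n₂) = 0.7619 / √(1/81 + 1/27) = 3.4286
Critical value for a two-sided test at α = 0.005: z_{α/2} = 2.807.
Power = Φ(δ − 2.807) + Φ(−δ − 2.807) = Φ(0.622) + Φ(-6.236) = 0.7329 + 0.0000 = 0.7329.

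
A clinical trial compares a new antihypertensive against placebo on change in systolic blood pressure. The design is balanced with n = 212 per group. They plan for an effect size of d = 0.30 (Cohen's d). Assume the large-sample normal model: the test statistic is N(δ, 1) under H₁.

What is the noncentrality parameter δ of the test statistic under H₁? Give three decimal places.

δ = d·√(n/2) = 0.30 × √(212/2) = 3.0887

δ ≈ 3.089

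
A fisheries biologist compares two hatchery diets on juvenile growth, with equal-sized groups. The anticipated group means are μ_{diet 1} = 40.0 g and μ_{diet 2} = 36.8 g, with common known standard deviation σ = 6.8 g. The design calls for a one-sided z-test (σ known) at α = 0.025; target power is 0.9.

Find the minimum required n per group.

n = 95 per group

Standardized effect: d = |μ_{diet 1} − μ_{diet 2}| / σ = |40.0 − 36.8| / 6.8 = 0.4706
Set Φ(δ − 1.960) = 0.9; then δ − 1.960 = Φ⁻¹(0.9) = 1.282, giving δ = 3.242.
δ = d·√(n/2) ⇒ n = 2(δ/d)² = 2 × (3.242 / 0.4706)² = 94.90.
Round up to the next whole unit.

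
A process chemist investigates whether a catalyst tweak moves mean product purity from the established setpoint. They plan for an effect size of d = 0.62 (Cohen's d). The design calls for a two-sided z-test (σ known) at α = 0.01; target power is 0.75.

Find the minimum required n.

Set Φ(δ − 2.576) = 0.75; then δ − 2.576 = Φ⁻¹(0.75) = 0.674, giving δ = 3.250.
(The Φ(−δ − z_{α/2}) term is vanishingly small for δ > 0 and is dropped in the standard sample-size formula.)
δ = d·√n ⇒ n = (δ/d)² = (3.250 / 0.62)² = 27.48.
Rounding up, n = 28.

n = 28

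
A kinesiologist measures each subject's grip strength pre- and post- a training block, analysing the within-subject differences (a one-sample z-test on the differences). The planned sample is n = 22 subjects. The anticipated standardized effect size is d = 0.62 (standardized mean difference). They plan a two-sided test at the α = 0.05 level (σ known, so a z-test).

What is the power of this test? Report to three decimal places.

Power ≈ 0.828

Noncentrality parameter: δ = d·√n = 0.62 × √22 = 2.9081
Two-sided α = 0.05 → critical value z_{0.025} = 1.960.
Power = Φ(δ − 1.960) + Φ(−δ − 1.960) = Φ(0.948) + Φ(-4.868) = 0.8285 + 0.0000 = 0.8285.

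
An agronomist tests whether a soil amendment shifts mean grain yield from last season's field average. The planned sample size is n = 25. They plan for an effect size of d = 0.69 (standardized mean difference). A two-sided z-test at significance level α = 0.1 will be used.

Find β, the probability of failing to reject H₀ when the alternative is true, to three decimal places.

β ≈ 0.036

Noncentrality parameter: δ = d·√n = 0.69 × √25 = 3.4500
Critical value for a two-sided test at α = 0.1: z_{α/2} = 1.645.
Power = Φ(δ − 1.645) + Φ(−δ − 1.645) = Φ(1.805) + Φ(-5.095) = 0.9645 + 0.0000 = 0.9645.
Type II error: β = 1 − power = 1 − 0.9645 = 0.0355.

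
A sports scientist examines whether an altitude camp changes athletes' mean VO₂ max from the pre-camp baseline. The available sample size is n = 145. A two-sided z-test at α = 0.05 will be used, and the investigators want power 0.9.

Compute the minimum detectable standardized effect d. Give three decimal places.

Required noncentrality: δ = z_{0.025} + z_{0.10} = 1.960 + 1.282 = 3.242.
(Lower-tail contribution to power is negligible for δ > 0.)
δ = d·√n ⇒ d = δ/√n = 3.242/√145 = 0.2692.

d ≈ 0.269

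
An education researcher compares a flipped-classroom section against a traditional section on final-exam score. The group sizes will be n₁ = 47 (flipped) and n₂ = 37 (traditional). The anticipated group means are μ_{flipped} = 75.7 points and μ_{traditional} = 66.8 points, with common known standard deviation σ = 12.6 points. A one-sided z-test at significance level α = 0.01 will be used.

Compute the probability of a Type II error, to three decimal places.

Standardized effect: d = |μ_{flipped} − μ_{traditional}| / σ = |75.7 − 66.8| / 12.6 = 0.7063
Noncentrality parameter: δ = d / √(1/n₁ + 1/n₂) = 0.7063 / √(1/47 + 1/37) = 3.2139
One-sided α = 0.01 → critical value z_{0.01} = 2.326.
Power = P(Z > 2.326 − δ) = Φ(0.888) = 0.8126.
Type II error: β = 1 − power = 1 − 0.8126 = 0.1874.

β ≈ 0.187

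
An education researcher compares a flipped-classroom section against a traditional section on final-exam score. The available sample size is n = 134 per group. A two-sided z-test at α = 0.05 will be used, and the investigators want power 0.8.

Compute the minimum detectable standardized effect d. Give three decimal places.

Required noncentrality: δ = z_{0.025} + z_{0.20} = 1.960 + 0.842 = 2.802.
(The second rejection-region term Φ(−δ − z_{α/2}) is negligible and dropped.)
δ = d·√(n/2) ⇒ d = δ/√(n/2) = 2.802/√(134/2) = 0.3423.

d ≈ 0.342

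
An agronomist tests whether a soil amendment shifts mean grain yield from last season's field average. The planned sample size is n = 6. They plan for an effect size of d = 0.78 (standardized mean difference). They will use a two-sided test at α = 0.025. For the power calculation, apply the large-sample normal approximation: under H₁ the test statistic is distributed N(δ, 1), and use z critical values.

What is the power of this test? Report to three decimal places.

Noncentrality parameter: λ = d·√n = 0.78 × √6 = 1.9106
Critical value for a two-sided test at α = 0.025: z_{α/2} = 2.241.
Power = Φ(λ − 2.241) + Φ(−λ − 2.241) = Φ(-0.331) + Φ(-4.152) = 0.3704 + 0.0000 = 0.3704.

Power ≈ 0.370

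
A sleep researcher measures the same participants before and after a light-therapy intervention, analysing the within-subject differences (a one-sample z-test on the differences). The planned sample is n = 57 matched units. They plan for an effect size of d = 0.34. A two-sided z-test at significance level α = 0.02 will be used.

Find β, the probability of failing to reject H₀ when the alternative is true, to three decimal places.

β ≈ 0.405

Noncentrality parameter: δ = d·√n = 0.34 × √57 = 2.5669
Two-sided α = 0.02 → critical value z_{0.01} = 2.326.
Power = Φ(δ − 2.326) + Φ(−δ − 2.326) = Φ(0.241) + Φ(-4.893) = 0.5951 + 0.0000 = 0.5951.
Type II error: β = 1 − power = 1 − 0.5951 = 0.4049.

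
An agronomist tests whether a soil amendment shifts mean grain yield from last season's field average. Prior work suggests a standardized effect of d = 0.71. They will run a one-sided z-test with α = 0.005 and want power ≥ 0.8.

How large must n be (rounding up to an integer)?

Set Φ(δ − 2.576) = 0.8; then δ − 2.576 = Φ⁻¹(0.8) = 0.842, giving δ = 3.417.
δ = d·√n ⇒ n = (δ/d)² = (3.417 / 0.71)² = 23.17.
Rounding up, n = 24.

n = 24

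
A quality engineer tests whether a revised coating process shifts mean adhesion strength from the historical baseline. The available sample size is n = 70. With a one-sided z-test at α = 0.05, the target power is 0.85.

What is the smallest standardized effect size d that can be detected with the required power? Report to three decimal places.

d ≈ 0.320

Need Φ(δ − 1.645) = 0.85, so δ = 1.645 + 1.036 = 2.681.
δ = d·√n ⇒ d = δ/√n = 2.681/√70 = 0.3205.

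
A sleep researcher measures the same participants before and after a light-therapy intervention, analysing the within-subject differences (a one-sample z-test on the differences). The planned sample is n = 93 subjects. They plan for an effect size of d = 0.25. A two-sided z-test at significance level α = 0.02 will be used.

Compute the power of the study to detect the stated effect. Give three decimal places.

Power ≈ 0.534

Noncentrality parameter: δ = d·√n = 0.25 × √93 = 2.4109
Critical value for a two-sided test at α = 0.02: z_{α/2} = 2.326.
Power = Φ(δ − 2.326) + Φ(−δ − 2.326) = Φ(0.085) + Φ(-4.737) = 0.5337 + 0.0000 = 0.5337.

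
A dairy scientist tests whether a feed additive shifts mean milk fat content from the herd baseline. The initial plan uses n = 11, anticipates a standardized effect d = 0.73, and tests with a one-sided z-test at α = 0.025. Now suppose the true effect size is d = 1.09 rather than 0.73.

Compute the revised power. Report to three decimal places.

With d = 1.09: δ = d·√n = 1.09 × √11 = 3.6151. Critical value z_{0.025} = 1.960.
Revised power = P(Z > 1.960 − δ) = Φ(1.655) = 0.9511.

Power ≈ 0.951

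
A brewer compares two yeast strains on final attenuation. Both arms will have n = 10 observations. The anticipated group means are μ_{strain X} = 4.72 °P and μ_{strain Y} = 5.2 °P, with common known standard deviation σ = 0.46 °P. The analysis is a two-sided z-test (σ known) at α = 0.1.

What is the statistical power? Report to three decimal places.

Power ≈ 0.754

Standardized effect: d = |μ_{strain X} − μ_{strain Y}| / σ = |4.72 − 5.2| / 0.46 = 1.0435
Noncentrality parameter: λ = d·√(n/2) = 1.0435 × √(10/2) = 2.3333
Two-sided α = 0.1 → critical value z_{0.05} = 1.645.
Power = Φ(λ − 1.645) + Φ(−λ − 1.645) = Φ(0.688) + Φ(-3.978) = 0.7544 + 0.0000 = 0.7544.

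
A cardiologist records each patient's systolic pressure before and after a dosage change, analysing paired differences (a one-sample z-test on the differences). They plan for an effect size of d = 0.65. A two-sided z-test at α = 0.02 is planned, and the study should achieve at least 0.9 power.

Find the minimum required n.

n = 31

For power 0.9 need Φ(δ − z_{0.01}) = 0.9, so δ = z_{0.01} + z_{0.10} = 2.326 + 1.282 = 3.608.
(For δ > 0 the lower-tail rejection region contributes negligibly to power, so the one-term inversion is standard.)
δ = d·√n ⇒ n = (δ/d)² = (3.608 / 0.65)² = 30.81.
Round up to the next whole unit.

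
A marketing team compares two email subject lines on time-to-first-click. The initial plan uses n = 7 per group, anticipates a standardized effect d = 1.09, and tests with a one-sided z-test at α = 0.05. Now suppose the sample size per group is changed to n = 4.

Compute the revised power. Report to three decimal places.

Power ≈ 0.459

With n = 4 per group: δ = d·√(n/2) = 1.09 × √(4/2) = 1.5415. Critical value z_{0.05} = 1.645.
Revised power = Φ(δ − 1.645) = Φ(-0.103) = 0.4588.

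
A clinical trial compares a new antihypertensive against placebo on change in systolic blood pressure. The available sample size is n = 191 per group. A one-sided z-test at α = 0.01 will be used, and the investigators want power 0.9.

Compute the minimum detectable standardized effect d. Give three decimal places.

d ≈ 0.369

Need Φ(δ − 2.326) = 0.9, so δ = 2.326 + 1.282 = 3.608.
δ = d·√(n/2) ⇒ d = δ/√(n/2) = 3.608/√(191/2) = 0.3692.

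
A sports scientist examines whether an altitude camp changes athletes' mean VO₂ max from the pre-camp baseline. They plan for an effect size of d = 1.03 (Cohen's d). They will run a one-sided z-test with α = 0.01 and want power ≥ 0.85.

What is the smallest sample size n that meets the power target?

n = 11

Set Φ(δ − 2.326) = 0.85; then δ − 2.326 = Φ⁻¹(0.85) = 1.036, giving δ = 3.363.
δ = d·√n ⇒ n = (δ/d)² = (3.363 / 1.03)² = 10.66.
Round up to the next whole unit.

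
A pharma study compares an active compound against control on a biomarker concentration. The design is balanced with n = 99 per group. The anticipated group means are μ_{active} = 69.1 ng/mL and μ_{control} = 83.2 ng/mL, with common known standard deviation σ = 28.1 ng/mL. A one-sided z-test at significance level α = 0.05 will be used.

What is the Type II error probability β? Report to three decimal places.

Standardized effect: d = |μ_{active} − μ_{control}| / σ = |69.1 − 83.2| / 28.1 = 0.5018
Noncentrality parameter: δ = d·√(n/2) = 0.5018 × √(99/2) = 3.5303
Critical value for a one-sided test at α = 0.05: z_α = 1.645.
Power = P(Z > 1.645 − δ) = Φ(1.885) = 0.9703.
Type II error: β = 1 − power = 1 − 0.9703 = 0.0297.

β ≈ 0.030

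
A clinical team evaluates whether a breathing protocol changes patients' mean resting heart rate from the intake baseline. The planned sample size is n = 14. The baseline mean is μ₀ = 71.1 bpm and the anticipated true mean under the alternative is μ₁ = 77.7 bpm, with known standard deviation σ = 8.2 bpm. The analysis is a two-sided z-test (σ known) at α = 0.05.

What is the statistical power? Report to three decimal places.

Standardized effect: d = |μ₁ − μ₀| / σ = |77.7 − 71.1| / 8.2 = 0.8049
Noncentrality parameter: δ = d·√n = 0.8049 × √14 = 3.0116
Two-sided α = 0.05 → critical value z_{0.025} = 1.960.
Power = Φ(δ − 1.960) + Φ(−δ − 1.960) = Φ(1.052) + Φ(-4.972) = 0.8535 + 0.0000 = 0.8535.

Power ≈ 0.854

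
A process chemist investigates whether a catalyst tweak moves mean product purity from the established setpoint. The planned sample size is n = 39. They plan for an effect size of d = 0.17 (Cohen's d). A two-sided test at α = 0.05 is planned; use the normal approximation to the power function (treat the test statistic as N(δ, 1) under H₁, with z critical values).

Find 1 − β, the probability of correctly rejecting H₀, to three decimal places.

Noncentrality parameter: δ = d·√n = 0.17 × √39 = 1.0616
Critical value for a two-sided test at α = 0.05: z_{α/2} = 1.960.
Power = Φ(δ − 1.960) + Φ(−δ − 1.960) = Φ(-0.898) + Φ(-3.022) = 0.1845 + 0.0013 = 0.1858.

Power ≈ 0.186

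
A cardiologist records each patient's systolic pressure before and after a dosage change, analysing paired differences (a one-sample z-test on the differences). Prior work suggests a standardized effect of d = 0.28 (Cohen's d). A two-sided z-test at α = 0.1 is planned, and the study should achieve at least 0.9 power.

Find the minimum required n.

Set Φ(δ − 1.645) = 0.9; then δ − 1.645 = Φ⁻¹(0.9) = 1.282, giving δ = 2.926.
(The Φ(−δ − z_{α/2}) term is vanishingly small for δ > 0 and is dropped in the standard sample-size formula.)
δ = d·√n ⇒ n = (δ/d)² = (2.926 / 0.28)² = 109.23.
Rounding up, n = 110.

n = 110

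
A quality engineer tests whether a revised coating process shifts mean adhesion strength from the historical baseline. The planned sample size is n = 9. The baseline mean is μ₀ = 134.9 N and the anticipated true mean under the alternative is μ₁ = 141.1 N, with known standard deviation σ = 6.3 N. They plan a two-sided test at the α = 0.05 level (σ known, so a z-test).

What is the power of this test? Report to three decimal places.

Power ≈ 0.840

Standardized effect: d = |μ₁ − μ₀| / σ = |141.1 − 134.9| / 6.3 = 0.9841
Noncentrality parameter: δ = d·√n = 0.9841 × √9 = 2.9524
Two-sided α = 0.05 → critical value z_{0.025} = 1.960.
Power = Φ(δ − 1.960) + Φ(−δ − 1.960) = Φ(0.992) + Φ(-4.912) = 0.8395 + 0.0000 = 0.8395.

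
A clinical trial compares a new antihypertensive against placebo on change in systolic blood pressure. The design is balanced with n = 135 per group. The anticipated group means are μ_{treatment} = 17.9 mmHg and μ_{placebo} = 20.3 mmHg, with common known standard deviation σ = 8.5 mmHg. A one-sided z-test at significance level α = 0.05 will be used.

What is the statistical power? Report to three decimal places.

Standardized effect: d = |μ_{treatment} − μ_{placebo}| / σ = |17.9 − 20.3| / 8.5 = 0.2824
Noncentrality parameter: λ = d·√(n/2) = 0.2824 × √(135/2) = 2.3198
One-sided α = 0.05 → critical value z_{0.05} = 1.645.
Power = Φ(λ − 1.645) = Φ(0.675) = 0.7501.

Power ≈ 0.750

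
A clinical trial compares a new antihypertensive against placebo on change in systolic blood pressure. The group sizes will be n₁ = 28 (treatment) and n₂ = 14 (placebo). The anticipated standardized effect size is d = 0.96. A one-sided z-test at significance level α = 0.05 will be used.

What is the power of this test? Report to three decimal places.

Power ≈ 0.901

Noncentrality parameter: δ = d / √(1/n₁ + 1/n₂) = 0.96 / √(1/28 + 1/14) = 2.9328
Critical value for a one-sided test at α = 0.05: z_α = 1.645.
Power = Φ(δ − 1.645) = Φ(1.288) = 0.9011.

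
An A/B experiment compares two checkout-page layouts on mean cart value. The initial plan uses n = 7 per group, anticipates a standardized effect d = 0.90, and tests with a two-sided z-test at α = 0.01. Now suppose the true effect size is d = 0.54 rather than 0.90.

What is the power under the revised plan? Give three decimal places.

With d = 0.54: δ = d·√(n/2) = 0.54 × √(7/2) = 1.0102. Critical value z_{0.005} = 2.576.
Revised power = Φ(δ − 2.576) + Φ(−δ − 2.576) = Φ(-1.566) + Φ(-3.586) = 0.0587 + 0.0002 = 0.0589.

Power ≈ 0.059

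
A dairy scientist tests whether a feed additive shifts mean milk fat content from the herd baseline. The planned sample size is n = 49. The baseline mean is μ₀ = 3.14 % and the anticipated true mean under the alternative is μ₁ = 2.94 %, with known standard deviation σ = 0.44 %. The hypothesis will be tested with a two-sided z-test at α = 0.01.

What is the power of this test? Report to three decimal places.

Power ≈ 0.728

Standardized effect: d = |μ₁ − μ₀| / σ = |2.94 − 3.14| / 0.44 = 0.4545
Noncentrality parameter: δ = d·√n = 0.4545 × √49 = 3.1818
Two-sided α = 0.01 → critical value z_{0.005} = 2.576.
Power = Φ(δ − 2.576) + Φ(−δ − 2.576) = Φ(0.606) + Φ(-5.758) = 0.7277 + 0.0000 = 0.7277.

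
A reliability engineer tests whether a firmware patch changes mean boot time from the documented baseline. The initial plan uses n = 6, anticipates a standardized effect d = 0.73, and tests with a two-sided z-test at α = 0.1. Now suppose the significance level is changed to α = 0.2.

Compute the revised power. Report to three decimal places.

Power ≈ 0.695

δ = d·√n = 0.73 × √6 = 1.7881 (unchanged). New critical value: z_{0.1} = 1.282.
Revised power = Φ(δ − 1.282) + Φ(−δ − 1.282) = Φ(0.507) + Φ(-3.070) = 0.6938 + 0.0011 = 0.6948.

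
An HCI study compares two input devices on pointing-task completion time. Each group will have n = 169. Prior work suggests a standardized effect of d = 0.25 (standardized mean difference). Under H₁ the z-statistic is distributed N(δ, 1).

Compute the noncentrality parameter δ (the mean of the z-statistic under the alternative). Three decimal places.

The noncentrality parameter scales effect size by the design's sample-size factor: δ = d·√(n/2) = 0.25 × √(169/2) = 2.2981

δ ≈ 2.298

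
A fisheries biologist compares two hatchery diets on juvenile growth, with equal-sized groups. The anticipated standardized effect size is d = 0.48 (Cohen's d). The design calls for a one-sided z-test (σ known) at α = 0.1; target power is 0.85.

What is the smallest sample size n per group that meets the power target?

For power 0.85 need Φ(δ − z_{0.1}) = 0.85, so δ = z_{0.1} + z_{0.15} = 1.282 + 1.036 = 2.318.
δ = d·√(n/2) ⇒ n = 2(δ/d)² = 2 × (2.318 / 0.48)² = 46.64.
Rounding up, n = 47 per group.

n = 47 per group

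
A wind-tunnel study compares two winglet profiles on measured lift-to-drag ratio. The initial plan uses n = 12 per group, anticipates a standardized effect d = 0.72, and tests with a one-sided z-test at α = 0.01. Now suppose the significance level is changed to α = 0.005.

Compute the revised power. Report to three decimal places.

δ = d·√(n/2) = 0.72 × √(12/2) = 1.7636 (unchanged). New critical value: z_{0.005} = 2.576.
Revised power = P(Z > 2.576 − δ) = Φ(-0.812) = 0.2083.

Power ≈ 0.208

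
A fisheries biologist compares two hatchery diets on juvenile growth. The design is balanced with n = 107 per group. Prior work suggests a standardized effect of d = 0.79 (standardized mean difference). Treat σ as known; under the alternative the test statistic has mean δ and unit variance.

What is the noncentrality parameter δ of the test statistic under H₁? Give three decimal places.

δ ≈ 5.778

The noncentrality parameter scales effect size by the design's sample-size factor: δ = d·√(n/2) = 0.79 × √(107/2) = 5.7784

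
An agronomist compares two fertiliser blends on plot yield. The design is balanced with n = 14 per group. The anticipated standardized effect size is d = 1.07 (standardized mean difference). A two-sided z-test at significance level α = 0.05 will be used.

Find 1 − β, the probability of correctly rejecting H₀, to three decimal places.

Power ≈ 0.808

Noncentrality parameter: δ = d·√(n/2) = 1.07 × √(14/2) = 2.8310
Two-sided α = 0.05 → critical value z_{0.025} = 1.960.
Power = Φ(δ − 1.960) + Φ(−δ − 1.960) = Φ(0.871) + Φ(-4.791) = 0.8081 + 0.0000 = 0.8081.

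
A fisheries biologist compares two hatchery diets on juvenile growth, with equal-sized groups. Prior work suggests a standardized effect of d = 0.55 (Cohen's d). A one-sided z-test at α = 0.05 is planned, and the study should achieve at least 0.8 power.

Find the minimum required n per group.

n = 41 per group

For power 0.8 need Φ(δ − z_{0.05}) = 0.8, so δ = z_{0.05} + z_{0.20} = 1.645 + 0.842 = 2.486.
δ = d·√(n/2) ⇒ n = 2(δ/d)² = 2 × (2.486 / 0.55)² = 40.88.
Round up to the next whole unit.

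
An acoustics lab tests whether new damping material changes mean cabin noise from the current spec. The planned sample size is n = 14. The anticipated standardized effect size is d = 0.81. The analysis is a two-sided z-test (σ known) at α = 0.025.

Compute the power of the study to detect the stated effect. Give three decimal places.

Power ≈ 0.785

Noncentrality parameter: δ = d·√n = 0.81 × √14 = 3.0307
Critical value for a two-sided test at α = 0.025: z_{α/2} = 2.241.
Power = Φ(δ − 2.241) + Φ(−δ − 2.241) = Φ(0.789) + Φ(-5.272) = 0.7850 + 0.0000 = 0.7850.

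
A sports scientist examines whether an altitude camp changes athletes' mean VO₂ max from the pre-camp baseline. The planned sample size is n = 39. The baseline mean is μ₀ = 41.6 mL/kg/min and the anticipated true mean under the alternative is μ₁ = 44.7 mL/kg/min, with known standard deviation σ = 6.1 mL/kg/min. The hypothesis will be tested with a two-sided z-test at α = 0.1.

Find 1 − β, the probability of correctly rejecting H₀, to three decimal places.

Standardized effect: d = |μ₁ − μ₀| / σ = |44.7 − 41.6| / 6.1 = 0.5082
Noncentrality parameter: λ = d·√n = 0.5082 × √39 = 3.1737
Critical value for a two-sided test at α = 0.1: z_{α/2} = 1.645.
Power = Φ(λ − 1.645) + Φ(−λ − 1.645) = Φ(1.529) + Φ(-4.819) = 0.9368 + 0.0000 = 0.9368.

Power ≈ 0.937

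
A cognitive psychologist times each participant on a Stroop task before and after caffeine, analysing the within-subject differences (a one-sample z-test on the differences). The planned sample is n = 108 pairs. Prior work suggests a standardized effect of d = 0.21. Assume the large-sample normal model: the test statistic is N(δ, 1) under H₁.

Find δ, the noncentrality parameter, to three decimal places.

The noncentrality parameter scales effect size by the design's sample-size factor: δ = d·√n = 0.21 × √108 = 2.1824

δ ≈ 2.182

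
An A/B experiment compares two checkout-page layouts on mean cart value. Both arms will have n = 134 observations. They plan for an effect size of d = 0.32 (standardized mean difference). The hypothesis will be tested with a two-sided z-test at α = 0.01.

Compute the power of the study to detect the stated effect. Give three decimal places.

Noncentrality parameter: δ = d·√(n/2) = 0.32 × √(134/2) = 2.6193
Two-sided α = 0.01 → critical value z_{0.005} = 2.576.
Power = Φ(δ − 2.576) + Φ(−δ − 2.576) = Φ(0.043) + Φ(-5.195) = 0.5173 + 0.0000 = 0.5173.

Power ≈ 0.517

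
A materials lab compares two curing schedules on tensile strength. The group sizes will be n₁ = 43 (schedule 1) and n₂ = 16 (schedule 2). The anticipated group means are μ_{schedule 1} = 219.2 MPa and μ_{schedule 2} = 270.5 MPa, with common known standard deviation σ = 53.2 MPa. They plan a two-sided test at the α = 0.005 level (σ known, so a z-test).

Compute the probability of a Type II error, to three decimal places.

β ≈ 0.314

Standardized effect: d = |μ_{schedule 1} − μ_{schedule 2}| / σ = |219.2 − 270.5| / 53.2 = 0.9643
Noncentrality parameter: δ = d / √(1/n₁ + 1/n₂) = 0.9643 / √(1/43 + 1/16) = 3.2929
Critical value for a two-sided test at α = 0.005: z_{α/2} = 2.807.
Power = Φ(δ − 2.807) + Φ(−δ − 2.807) = Φ(0.486) + Φ(-6.100) = 0.6865 + 0.0000 = 0.6865.
Type II error: β = 1 − power = 1 − 0.6865 = 0.3135.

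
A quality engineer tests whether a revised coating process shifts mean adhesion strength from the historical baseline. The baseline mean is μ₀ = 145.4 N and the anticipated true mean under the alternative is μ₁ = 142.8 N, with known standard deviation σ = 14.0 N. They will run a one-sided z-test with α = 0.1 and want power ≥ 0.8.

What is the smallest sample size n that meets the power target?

Standardized effect: d = |μ₁ − μ₀| / σ = |142.8 − 145.4| / 14.0 = 0.1857
Set Φ(δ − 1.282) = 0.8; then δ − 1.282 = Φ⁻¹(0.8) = 0.842, giving δ = 2.123.
δ = d·√n ⇒ n = (δ/d)² = (2.123 / 0.1857)² = 130.70.
Rounding up, n = 131.

n = 131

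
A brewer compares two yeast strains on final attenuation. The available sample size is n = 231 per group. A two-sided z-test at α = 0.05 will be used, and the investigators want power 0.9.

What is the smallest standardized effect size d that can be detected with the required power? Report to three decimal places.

d ≈ 0.302

Required noncentrality: δ = z_{0.025} + z_{0.10} = 1.960 + 1.282 = 3.242.
(Lower-tail contribution to power is negligible for δ > 0.)
δ = d·√(n/2) ⇒ d = δ/√(n/2) = 3.242/√(231/2) = 0.3016.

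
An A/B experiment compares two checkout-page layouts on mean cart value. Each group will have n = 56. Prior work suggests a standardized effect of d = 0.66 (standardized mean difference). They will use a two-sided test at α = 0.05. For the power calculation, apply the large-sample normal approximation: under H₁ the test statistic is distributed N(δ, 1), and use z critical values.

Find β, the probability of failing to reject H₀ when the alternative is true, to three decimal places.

β ≈ 0.063

Noncentrality parameter: δ = d·√(n/2) = 0.66 × √(56/2) = 3.4924
Two-sided α = 0.05 → critical value z_{0.025} = 1.960.
Power = Φ(δ − 1.960) + Φ(−δ − 1.960) = Φ(1.532) + Φ(-5.452) = 0.9373 + 0.0000 = 0.9373.
Type II error: β = 1 − power = 1 − 0.9373 = 0.0627.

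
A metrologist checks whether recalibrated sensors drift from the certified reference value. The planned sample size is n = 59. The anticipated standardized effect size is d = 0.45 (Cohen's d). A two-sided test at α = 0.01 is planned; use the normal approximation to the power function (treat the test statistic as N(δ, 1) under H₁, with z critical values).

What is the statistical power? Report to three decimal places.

Power ≈ 0.811

Noncentrality parameter: δ = d·√n = 0.45 × √59 = 3.4565
Critical value for a two-sided test at α = 0.01: z_{α/2} = 2.576.
Power = Φ(δ − 2.576) + Φ(−δ − 2.576) = Φ(0.881) + Φ(-6.032) = 0.8108 + 0.0000 = 0.8108.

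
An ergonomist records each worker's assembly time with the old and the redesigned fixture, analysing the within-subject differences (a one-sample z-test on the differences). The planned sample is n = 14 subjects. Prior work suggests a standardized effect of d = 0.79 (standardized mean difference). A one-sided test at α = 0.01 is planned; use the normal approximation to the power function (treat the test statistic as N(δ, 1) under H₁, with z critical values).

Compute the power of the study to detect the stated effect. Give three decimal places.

Power ≈ 0.736

Noncentrality parameter: δ = d·√n = 0.79 × √14 = 2.9559
One-sided α = 0.01 → critical value z_{0.01} = 2.326.
Power = P(Z > 2.326 − δ) = Φ(0.630) = 0.7355.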